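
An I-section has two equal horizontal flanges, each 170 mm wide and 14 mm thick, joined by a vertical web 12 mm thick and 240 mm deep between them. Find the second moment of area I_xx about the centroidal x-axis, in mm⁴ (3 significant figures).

I_xx ≈ 9.07 × 10⁷ mm⁴

Split into non-overlapping primitives; take the origin at the lower-left of the bounding box.
Bottom flange: 170 × 14, A = 2 380 mm², y = 7 mm, Ī = 38 873 mm⁴.
Web: 12 × 240, A = 2 880 mm², y = 134 mm, Ī = 13 824 000 mm⁴.
Top flange: 170 × 14, A = 2 380 mm², y = 261 mm, Ī = 38 873 mm⁴.
By symmetry the centroid is at mid-height, ȳ = 134 mm.
Transfer each piece to the centroidal x-axis using Ī + A·d² with d = y − 134:
  bottom flange: d = -127 mm → contributes +38 425 893 mm⁴
  web: d = 0 mm → contributes +13 824 000 mm⁴
  top flange: d = 127 mm → contributes +38 425 893 mm⁴
Total I = 90 675 787 mm⁴.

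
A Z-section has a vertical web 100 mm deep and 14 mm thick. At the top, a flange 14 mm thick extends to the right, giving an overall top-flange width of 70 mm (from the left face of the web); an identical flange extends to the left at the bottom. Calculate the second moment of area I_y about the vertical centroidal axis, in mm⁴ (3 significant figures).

I_y ≈ 2.35 × 10⁶ mm⁴

Split into non-overlapping primitives; take the origin at the lower-left of the bounding box.
Web: 14 × 100, A = 1 400 mm², x = 63 mm, Ī = 22 867 mm⁴.
Top flange (beyond web): 56 × 14, A = 784 mm², x = 98 mm, Ī = 204 885 mm⁴.
Bottom flange (beyond web): 56 × 14, A = 784 mm², x = 28 mm, Ī = 204 885 mm⁴.
Centroid: x̄ = ΣA·x / ΣA = 63 mm.
Transfer each piece to the vertical centroidal axis using Ī + A·d² with d = x − 63:
  web: d = 0 mm → contributes +22 867 mm⁴
  top flange (beyond web): d = 35 mm → contributes +1 165 285 mm⁴
  bottom flange (beyond web): d = -35 mm → contributes +1 165 285 mm⁴
Total I = 2 353 437 mm⁴.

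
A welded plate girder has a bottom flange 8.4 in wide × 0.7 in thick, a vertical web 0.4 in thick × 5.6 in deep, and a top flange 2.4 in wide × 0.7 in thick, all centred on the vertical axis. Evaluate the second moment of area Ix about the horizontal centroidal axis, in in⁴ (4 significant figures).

Ix ≈ 63.32 in⁴

Decompose the section into non-overlapping parts with the origin at the bottom-left of its bounding rectangle.
Bottom plate: 8.4 × 0.7, A = 5.88 in², y = 0.35 in, Ī = 0.2401 in⁴.
Web plate: 0.4 × 5.6, A = 2.24 in², y = 3.5 in, Ī = 5.85387 in⁴.
Top plate: 2.4 × 0.7, A = 1.68 in², y = 6.65 in, Ī = 0.0686 in⁴.
Centroid: ȳ = ΣA·y / ΣA = 2.15 in.
Transfer each piece to the horizontal centroidal axis using Ī + A·d² with d = y − 2.15:
  bottom plate: d = -1.8 in → contributes +19.2913 in⁴
  web plate: d = 1.35 in → contributes +9.93627 in⁴
  top plate: d = 4.5 in → contributes +34.0886 in⁴
Total I = 63.3162 in⁴.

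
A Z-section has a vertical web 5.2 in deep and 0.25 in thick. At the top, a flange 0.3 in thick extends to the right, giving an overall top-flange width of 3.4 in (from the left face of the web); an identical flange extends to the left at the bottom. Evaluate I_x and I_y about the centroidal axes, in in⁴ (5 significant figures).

I_x ≈ 14.288 in⁴, I_y ≈ 7.0317 in⁴

Treat the section as a set of non-overlapping primitives; coordinates are from the bounding-box lower-left.
Web: 0.25 × 5.2, A = 1.3 in², y = 2.6 in, Ī = 2.929333 in⁴.
Top flange (beyond web): 3.15 × 0.3, A = 0.945 in², y = 5.05 in, Ī = 0.0070875 in⁴.
Bottom flange (beyond web): 3.15 × 0.3, A = 0.945 in², y = 0.15 in, Ī = 0.0070875 in⁴.
Centroid: ȳ = ΣA·y / ΣA = 2.6 in.
Transfer each piece to the centroidal x-axis using Ī + A·d² with d = y − 2.6:
  web: d = 0 in → contributes +2.929333 in⁴
  top flange (beyond web): d = 2.45 in → contributes +5.67945 in⁴
  bottom flange (beyond web): d = -2.45 in → contributes +5.67945 in⁴
Total I = 14.28823 in⁴.
For the y-axis: x̄ = 3.275 in.
Repeating about the centroidal y-axis gives I_y = 7.031665 in⁴.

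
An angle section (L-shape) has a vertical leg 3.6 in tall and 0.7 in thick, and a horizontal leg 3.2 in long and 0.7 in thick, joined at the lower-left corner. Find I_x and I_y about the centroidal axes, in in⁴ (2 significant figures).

Decompose the section into non-overlapping parts with the origin at the bottom-left of its bounding rectangle.
Vertical leg: 0.7 × 3.6, A = 2.52 in², y = 1.8 in, Ī = 2.722 in⁴.
Horizontal leg (remainder): 2.5 × 0.7, A = 1.75 in², y = 0.35 in, Ī = 0.07146 in⁴.
Centroid: ȳ = ΣA·y / ΣA = 1.206 in.
Transfer each piece to the centroidal x-axis using Ī + A·d² with d = y − 1.206:
  vertical leg: d = 0.5943 in → contributes +3.612 in⁴
  horizontal leg (remainder): d = -0.8557 in → contributes +1.353 in⁴
Total I = 4.964 in⁴.
For the y-axis: x̄ = 1.006 in.
Repeating about the centroidal y-axis gives I_y = 3.658 in⁴.

I_x ≈ 5.0 in⁴, I_y ≈ 3.7 in⁴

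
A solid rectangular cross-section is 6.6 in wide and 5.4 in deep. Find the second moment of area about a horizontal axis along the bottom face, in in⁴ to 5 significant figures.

The section: 6.6 × 5.4, A = 35.64 in², y = 2.7 in, Ī = 86.6052 in⁴.
Transfer it to the bottom edge using Ī + A·d² with d = y − 0:
  the section: d = 2.7 in → contributes +346.4208 in⁴
Total I = 346.4208 in⁴.

I_base ≈ 346.42 in⁴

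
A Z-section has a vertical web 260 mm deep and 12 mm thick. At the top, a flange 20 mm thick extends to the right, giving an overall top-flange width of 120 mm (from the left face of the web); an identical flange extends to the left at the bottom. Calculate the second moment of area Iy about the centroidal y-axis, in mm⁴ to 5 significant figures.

Treat the section as a set of non-overlapping primitives; coordinates are from the bounding-box lower-left.
Web: 12 × 260, A = 3 120 mm², x = 114 mm, Ī = 37 440 mm⁴.
Top flange (beyond web): 108 × 20, A = 2 160 mm², x = 174 mm, Ī = 2 099 520 mm⁴.
Bottom flange (beyond web): 108 × 20, A = 2 160 mm², x = 54 mm, Ī = 2 099 520 mm⁴.
Centroid: x̄ = ΣA·x / ΣA = 114 mm.
Transfer each piece to the centroidal y-axis using Ī + A·d² with d = x − 114:
  web: d = 0 mm → contributes +37 440 mm⁴
  top flange (beyond web): d = 60 mm → contributes +9 875 520 mm⁴
  bottom flange (beyond web): d = -60 mm → contributes +9 875 520 mm⁴
Total I = 19 788 480 mm⁴.

Iy ≈ 1.9788 × 10⁷ mm⁴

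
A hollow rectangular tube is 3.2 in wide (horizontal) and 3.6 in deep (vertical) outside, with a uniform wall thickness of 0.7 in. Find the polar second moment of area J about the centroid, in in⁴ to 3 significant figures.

J ≈ 19.6 in⁴

Decompose the section into non-overlapping parts with the origin at the bottom-left of its bounding rectangle.
Outer rectangle: 3.2 × 3.6, A = 11.52 in², y = 1.8 in, Ī = 12.442 in⁴.
Inner void (subtracted): 1.8 × 2.2, A = 3.96 in², y = 1.8 in, Ī = 1.5972 in⁴.
By symmetry the centroid is at mid-height, ȳ = 1.8 in.
All pieces are centred on the centroidal x-axis, so I = ΣĪ (holes subtracted) = 10.844 in⁴.
Repeating about the centroidal y-axis gives I_y = 8.7612 in⁴.
Polar second moment: J = I_x + I_y = 19.606 in⁴.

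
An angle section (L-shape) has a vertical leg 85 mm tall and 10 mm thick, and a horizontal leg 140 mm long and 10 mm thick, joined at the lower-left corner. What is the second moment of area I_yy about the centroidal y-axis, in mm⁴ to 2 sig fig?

Split into non-overlapping primitives; take the origin at the lower-left of the bounding box.
Vertical leg: 10 × 85, A = 850 mm², x = 5 mm, Ī = 7 083 mm⁴.
Horizontal leg (remainder): 130 × 10, A = 1 300 mm², x = 75 mm, Ī = 1 830 833 mm⁴.
Centroid: x̄ = ΣA·x / ΣA = 47.33 mm.
Transfer each piece to the centroidal y-axis using Ī + A·d² with d = x − 47.33:
  vertical leg: d = -42.33 mm → contributes +1 529 820 mm⁴
  horizontal leg (remainder): d = 27.67 mm → contributes +2 826 469 mm⁴
Total I = 4 356 289 mm⁴.

I_yy ≈ 4.4 × 10⁶ mm⁴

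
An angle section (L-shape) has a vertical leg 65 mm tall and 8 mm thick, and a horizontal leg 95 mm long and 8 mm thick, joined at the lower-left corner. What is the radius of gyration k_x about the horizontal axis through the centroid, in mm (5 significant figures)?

Treat the section as a set of non-overlapping primitives; coordinates are from the bounding-box lower-left.
Vertical leg: 8 × 65, A = 520 mm², y = 32.5 mm, Ī = 183083.3 mm⁴.
Horizontal leg (remainder): 87 × 8, A = 696 mm², y = 4 mm, Ī = 3 712 mm⁴.
Centroid: ȳ = ΣA·y / ΣA = 16.1875 mm.
Transfer each piece to the horizontal axis through the centroid using Ī + A·d² with d = y − 16.1875:
  vertical leg: d = 16.3125 mm → contributes +321454.1 mm⁴
  horizontal leg (remainder): d = -12.1875 mm → contributes +107092.5 mm⁴
Total I = 428546.6 mm⁴.
Radius of gyration: k = √(I/A) = √(428546.6 / 1 216) = 18.77294 mm.

k_x ≈ 18.773 mm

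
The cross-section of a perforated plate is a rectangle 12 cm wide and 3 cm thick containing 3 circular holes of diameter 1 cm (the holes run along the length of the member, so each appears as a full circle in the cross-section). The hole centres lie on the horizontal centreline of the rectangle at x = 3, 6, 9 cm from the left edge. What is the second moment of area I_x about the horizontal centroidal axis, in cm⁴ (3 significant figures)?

I_x ≈ 26.9 cm⁴

Break the section into simple shapes (no overlaps), measuring from the bottom-left corner of the bounding box.
Plate: 12 × 3, A = 36 cm², y = 1.5 cm, Ī = 27 cm⁴.
Hole 1 (subtracted): ⌀1, A = 0.7854 cm², y = 1.5 cm, Ī = 0.049087 cm⁴.
Hole 2 (subtracted): ⌀1, A = 0.7854 cm², y = 1.5 cm, Ī = 0.049087 cm⁴.
Hole 3 (subtracted): ⌀1, A = 0.7854 cm², y = 1.5 cm, Ī = 0.049087 cm⁴.
By symmetry the centroid is at mid-height, ȳ = 1.5 cm.
All pieces are centred on the horizontal centroidal axis, so I = ΣĪ (holes subtracted) = 26.853 cm⁴.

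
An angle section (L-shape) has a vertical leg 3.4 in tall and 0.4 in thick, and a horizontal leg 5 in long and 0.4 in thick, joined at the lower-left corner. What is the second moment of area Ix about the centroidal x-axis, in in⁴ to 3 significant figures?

Ix ≈ 3.09 in⁴

Decompose the section into non-overlapping parts with the origin at the bottom-left of its bounding rectangle.
Vertical leg: 0.4 × 3.4, A = 1.36 in², y = 1.7 in, Ī = 1.3101 in⁴.
Horizontal leg (remainder): 4.6 × 0.4, A = 1.84 in², y = 0.2 in, Ī = 0.024533 in⁴.
Centroid: ȳ = ΣA·y / ΣA = 0.8375 in.
Transfer each piece to the centroidal x-axis using Ī + A·d² with d = y − 0.8375:
  vertical leg: d = 0.8625 in → contributes +2.3218 in⁴
  horizontal leg (remainder): d = -0.6375 in → contributes +0.77232 in⁴
Total I = 3.0942 in⁴.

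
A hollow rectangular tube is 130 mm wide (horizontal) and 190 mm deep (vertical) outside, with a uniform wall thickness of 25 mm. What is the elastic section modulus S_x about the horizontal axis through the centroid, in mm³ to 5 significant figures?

Break the section into simple shapes (no overlaps), measuring from the bottom-left corner of the bounding box.
Outer rectangle: 130 × 190, A = 24 700 mm², y = 95 mm, Ī = 74 305 833 mm⁴.
Inner void (subtracted): 80 × 140, A = 11 200 mm², y = 95 mm, Ī = 18 293 333 mm⁴.
By symmetry the centroid is at mid-height, ȳ = 95 mm.
All pieces are centred on the horizontal axis through the centroid, so I = ΣĪ (holes subtracted) = 56 012 500 mm⁴.
Extreme fibre distance c = 95 mm; S = I/c = 589605.3 mm³.

S_x ≈ 5.8961 × 10⁵ mm³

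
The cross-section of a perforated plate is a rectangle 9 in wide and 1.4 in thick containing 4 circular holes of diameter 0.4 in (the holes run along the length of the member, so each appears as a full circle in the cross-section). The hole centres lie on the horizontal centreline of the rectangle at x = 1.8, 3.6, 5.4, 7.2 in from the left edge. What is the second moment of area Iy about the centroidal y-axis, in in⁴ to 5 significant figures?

Iy ≈ 83.009 in⁴

Break the section into simple shapes (no overlaps), measuring from the bottom-left corner of the bounding box.
Plate: 9 × 1.4, A = 12.6 in², x = 4.5 in, Ī = 85.05 in⁴.
Hole 1 (subtracted): ⌀0.4, A = 0.1256637 in², x = 1.8 in, Ī = 0.001256637 in⁴.
Hole 2 (subtracted): ⌀0.4, A = 0.1256637 in², x = 3.6 in, Ī = 0.001256637 in⁴.
Hole 3 (subtracted): ⌀0.4, A = 0.1256637 in², x = 5.4 in, Ī = 0.001256637 in⁴.
Hole 4 (subtracted): ⌀0.4, A = 0.1256637 in², x = 7.2 in, Ī = 0.001256637 in⁴.
By symmetry the centroid is at mid-width, x̄ = 4.5 in.
Transfer each piece to the centroidal y-axis using Ī + A·d² with d = x − 4.5:
  plate: d = 0 in → contributes +85.05 in⁴
  hole 1: d = -2.7 in → contributes −0.9173451 in⁴
  hole 2: d = -0.9 in → contributes −0.1030442 in⁴
  hole 3: d = 0.9 in → contributes −0.1030442 in⁴
  hole 4: d = 2.7 in → contributes −0.9173451 in⁴
Total I = 83.00922 in⁴.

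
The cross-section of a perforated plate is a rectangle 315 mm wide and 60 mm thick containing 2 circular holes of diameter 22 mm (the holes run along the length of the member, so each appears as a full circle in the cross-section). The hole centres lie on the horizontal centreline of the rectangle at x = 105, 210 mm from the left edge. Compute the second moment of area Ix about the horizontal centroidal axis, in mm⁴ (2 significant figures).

Ix ≈ 5.6 × 10⁶ mm⁴

Treat the section as a set of non-overlapping primitives; coordinates are from the bounding-box lower-left.
Plate: 315 × 60, A = 18 900 mm², y = 30 mm, Ī = 5 670 000 mm⁴.
Hole 1 (subtracted): ⌀22, A = 380.1 mm², y = 30 mm, Ī = 11 499 mm⁴.
Hole 2 (subtracted): ⌀22, A = 380.1 mm², y = 30 mm, Ī = 11 499 mm⁴.
By symmetry the centroid is at mid-height, ȳ = 30 mm.
All pieces are centred on the horizontal centroidal axis, so I = ΣĪ (holes subtracted) = 5 647 002 mm⁴.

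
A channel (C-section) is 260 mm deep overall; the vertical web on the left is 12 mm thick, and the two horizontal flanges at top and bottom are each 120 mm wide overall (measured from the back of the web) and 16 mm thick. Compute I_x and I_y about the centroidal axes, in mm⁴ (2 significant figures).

Treat the section as a set of non-overlapping primitives; coordinates are from the bounding-box lower-left.
Web: 12 × 260, A = 3 120 mm², y = 130 mm, Ī = 17 576 000 mm⁴.
Top flange (beyond web): 108 × 16, A = 1 728 mm², y = 252 mm, Ī = 36 864 mm⁴.
Bottom flange (beyond web): 108 × 16, A = 1 728 mm², y = 8 mm, Ī = 36 864 mm⁴.
By symmetry the centroid is at mid-height, ȳ = 130 mm.
Transfer each piece to the centroidal x-axis using Ī + A·d² with d = y − 130:
  web: d = 0 mm → contributes +17 576 000 mm⁴
  top flange (beyond web): d = 122 mm → contributes +25 756 416 mm⁴
  bottom flange (beyond web): d = -122 mm → contributes +25 756 416 mm⁴
Total I = 69 088 832 mm⁴.
For the y-axis: x̄ = 37.53 mm.
Repeating about the centroidal y-axis gives I_y = 9 299 621 mm⁴.

I_x ≈ 6.9 × 10⁷ mm⁴, I_y ≈ 9.3 × 10⁶ mm⁴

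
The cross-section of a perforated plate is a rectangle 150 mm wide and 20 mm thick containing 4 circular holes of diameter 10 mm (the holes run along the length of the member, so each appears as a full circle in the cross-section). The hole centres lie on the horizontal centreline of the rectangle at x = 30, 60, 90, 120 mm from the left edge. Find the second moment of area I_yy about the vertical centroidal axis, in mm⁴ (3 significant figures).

Break the section into simple shapes (no overlaps), measuring from the bottom-left corner of the bounding box.
Plate: 150 × 20, A = 3 000 mm², x = 75 mm, Ī = 5 625 000 mm⁴.
Hole 1 (subtracted): ⌀10, A = 78.54 mm², x = 30 mm, Ī = 490.87 mm⁴.
Hole 2 (subtracted): ⌀10, A = 78.54 mm², x = 60 mm, Ī = 490.87 mm⁴.
Hole 3 (subtracted): ⌀10, A = 78.54 mm², x = 90 mm, Ī = 490.87 mm⁴.
Hole 4 (subtracted): ⌀10, A = 78.54 mm², x = 120 mm, Ī = 490.87 mm⁴.
By symmetry the centroid is at mid-width, x̄ = 75 mm.
Transfer each piece to the vertical centroidal axis using Ī + A·d² with d = x − 75:
  plate: d = 0 mm → contributes +5 625 000 mm⁴
  hole 1: d = -45 mm → contributes −159 534 mm⁴
  hole 2: d = -15 mm → contributes −18 162 mm⁴
  hole 3: d = 15 mm → contributes −18 162 mm⁴
  hole 4: d = 45 mm → contributes −159 534 mm⁴
Total I = 5 269 607 mm⁴.

I_yy ≈ 5.27 × 10⁶ mm⁴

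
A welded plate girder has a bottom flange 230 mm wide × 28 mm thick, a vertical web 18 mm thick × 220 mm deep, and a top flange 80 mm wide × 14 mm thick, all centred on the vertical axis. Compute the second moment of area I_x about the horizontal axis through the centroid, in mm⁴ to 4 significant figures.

I_x ≈ 9.209 × 10⁷ mm⁴

Treat the section as a set of non-overlapping primitives; coordinates are from the bounding-box lower-left.
Bottom plate: 230 × 28, A = 6 440 mm², y = 14 mm, Ī = 420 747 mm⁴.
Web plate: 18 × 220, A = 3 960 mm², y = 138 mm, Ī = 15 972 000 mm⁴.
Top plate: 80 × 14, A = 1 120 mm², y = 255 mm, Ī = 18293.3 mm⁴.
Centroid: ȳ = ΣA·y / ΣA = 80.0556 mm.
Transfer each piece to the horizontal axis through the centroid using Ī + A·d² with d = y − 80.0556:
  bottom plate: d = -66.0556 mm → contributes +28 520 633 mm⁴
  web plate: d = 57.9444 mm → contributes +29 267 932 mm⁴
  top plate: d = 174.944 mm → contributes +34 296 519 mm⁴
Total I = 92 085 084 mm⁴.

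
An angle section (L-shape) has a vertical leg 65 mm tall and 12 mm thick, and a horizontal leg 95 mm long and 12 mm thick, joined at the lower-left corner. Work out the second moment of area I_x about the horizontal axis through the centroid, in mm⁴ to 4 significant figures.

Break the section into simple shapes (no overlaps), measuring from the bottom-left corner of the bounding box.
Vertical leg: 12 × 65, A = 780 mm², y = 32.5 mm, Ī = 274 625 mm⁴.
Horizontal leg (remainder): 83 × 12, A = 996 mm², y = 6 mm, Ī = 11 952 mm⁴.
Centroid: ȳ = ΣA·y / ΣA = 17.6385 mm.
Transfer each piece to the horizontal axis through the centroid using Ī + A·d² with d = y − 17.6385:
  vertical leg: d = 14.8615 mm → contributes +446 899 mm⁴
  horizontal leg (remainder): d = -11.6385 mm → contributes +146 865 mm⁴
Total I = 593 764 mm⁴.

I_x ≈ 5.938 × 10⁵ mm⁴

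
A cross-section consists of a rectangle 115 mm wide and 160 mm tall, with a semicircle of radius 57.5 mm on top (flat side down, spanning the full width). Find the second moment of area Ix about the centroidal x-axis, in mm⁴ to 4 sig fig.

Ix ≈ 8.460 × 10⁷ mm⁴

Split into non-overlapping primitives; take the origin at the lower-left of the bounding box.
Rectangular body: 115 × 160, A = 18 400 mm², y = 80 mm, Ī = 39 253 333 mm⁴.
Semicircular cap: semicircle r = 57.5, A = 5193.45 mm², y = 184.404 mm, Ī = 1 199 785 mm⁴.
Centroid: ȳ = ΣA·y / ΣA = 102.982 mm.
Transfer each piece to the centroidal x-axis using Ī + A·d² with d = y − 102.982:
  rectangular body: d = -22.9816 mm → contributes +48 971 369 mm⁴
  semicircular cap: d = 81.4222 mm → contributes +35 630 080 mm⁴
Total I = 84 601 449 mm⁴.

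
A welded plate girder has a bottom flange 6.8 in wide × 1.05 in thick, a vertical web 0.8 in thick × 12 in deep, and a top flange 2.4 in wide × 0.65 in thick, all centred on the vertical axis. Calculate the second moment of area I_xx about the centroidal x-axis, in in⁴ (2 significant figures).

Treat the section as a set of non-overlapping primitives; coordinates are from the bounding-box lower-left.
Bottom plate: 6.8 × 1.05, A = 7.14 in², y = 0.525 in, Ī = 0.656 in⁴.
Web plate: 0.8 × 12, A = 9.6 in², y = 7.05 in, Ī = 115.2 in⁴.
Top plate: 2.4 × 0.65, A = 1.56 in², y = 13.38 in, Ī = 0.05493 in⁴.
Centroid: ȳ = ΣA·y / ΣA = 5.043 in.
Transfer each piece to the centroidal x-axis using Ī + A·d² with d = y − 5.043:
  bottom plate: d = -4.518 in → contributes +146.4 in⁴
  web plate: d = 2.007 in → contributes +153.9 in⁴
  top plate: d = 8.332 in → contributes +108.3 in⁴
Total I = 408.6 in⁴.

I_xx ≈ 410 in⁴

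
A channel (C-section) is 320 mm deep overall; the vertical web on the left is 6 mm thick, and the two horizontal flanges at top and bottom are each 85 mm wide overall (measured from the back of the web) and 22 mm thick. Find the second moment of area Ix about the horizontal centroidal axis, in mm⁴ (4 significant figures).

Ix ≈ 9.369 × 10⁷ mm⁴

Decompose the section into non-overlapping parts with the origin at the bottom-left of its bounding rectangle.
Web: 6 × 320, A = 1 920 mm², y = 160 mm, Ī = 16 384 000 mm⁴.
Top flange (beyond web): 79 × 22, A = 1 738 mm², y = 309 mm, Ī = 70099.3 mm⁴.
Bottom flange (beyond web): 79 × 22, A = 1 738 mm², y = 11 mm, Ī = 70099.3 mm⁴.
By symmetry the centroid is at mid-height, ȳ = 160 mm.
Transfer each piece to the horizontal centroidal axis using Ī + A·d² with d = y − 160:
  web: d = 0 mm → contributes +16 384 000 mm⁴
  top flange (beyond web): d = 149 mm → contributes +38 655 437 mm⁴
  bottom flange (beyond web): d = -149 mm → contributes +38 655 437 mm⁴
Total I = 93 694 875 mm⁴.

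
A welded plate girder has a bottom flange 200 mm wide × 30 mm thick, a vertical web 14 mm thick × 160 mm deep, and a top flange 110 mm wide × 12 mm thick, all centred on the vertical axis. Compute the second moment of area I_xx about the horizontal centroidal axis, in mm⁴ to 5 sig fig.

I_xx ≈ 4.7361 × 10⁷ mm⁴

Treat the section as a set of non-overlapping primitives; coordinates are from the bounding-box lower-left.
Bottom plate: 200 × 30, A = 6 000 mm², y = 15 mm, Ī = 450 000 mm⁴.
Web plate: 14 × 160, A = 2 240 mm², y = 110 mm, Ī = 4 778 667 mm⁴.
Top plate: 110 × 12, A = 1 320 mm², y = 196 mm, Ī = 15 840 mm⁴.
Centroid: ȳ = ΣA·y / ΣA = 62.25105 mm.
Transfer each piece to the horizontal centroidal axis using Ī + A·d² with d = y − 62.25105:
  bottom plate: d = -47.25105 mm → contributes +13 845 968 mm⁴
  web plate: d = 47.74895 mm → contributes +9 885 783 mm⁴
  top plate: d = 133.749 mm → contributes +23 629 033 mm⁴
Total I = 47 360 784 mm⁴.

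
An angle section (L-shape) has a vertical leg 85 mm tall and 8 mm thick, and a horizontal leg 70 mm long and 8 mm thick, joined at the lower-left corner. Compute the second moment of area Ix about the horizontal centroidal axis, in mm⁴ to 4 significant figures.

Ix ≈ 8.372 × 10⁵ mm⁴

Decompose the section into non-overlapping parts with the origin at the bottom-left of its bounding rectangle.
Vertical leg: 8 × 85, A = 680 mm², y = 42.5 mm, Ī = 409 417 mm⁴.
Horizontal leg (remainder): 62 × 8, A = 496 mm², y = 4 mm, Ī = 2645.33 mm⁴.
Centroid: ȳ = ΣA·y / ΣA = 26.2619 mm.
Transfer each piece to the horizontal centroidal axis using Ī + A·d² with d = y − 26.2619:
  vertical leg: d = 16.2381 mm → contributes +588 716 mm⁴
  horizontal leg (remainder): d = -22.2619 mm → contributes +248 459 mm⁴
Total I = 837 175 mm⁴.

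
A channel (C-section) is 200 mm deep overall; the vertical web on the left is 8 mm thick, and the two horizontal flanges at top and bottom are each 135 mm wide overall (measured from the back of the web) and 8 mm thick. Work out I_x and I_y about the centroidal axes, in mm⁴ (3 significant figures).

I_x ≈ 2.41 × 10⁷ mm⁴, I_y ≈ 6.82 × 10⁶ mm⁴

Break the section into simple shapes (no overlaps), measuring from the bottom-left corner of the bounding box.
Web: 8 × 200, A = 1 600 mm², y = 100 mm, Ī = 5 333 333 mm⁴.
Top flange (beyond web): 127 × 8, A = 1 016 mm², y = 196 mm, Ī = 5418.7 mm⁴.
Bottom flange (beyond web): 127 × 8, A = 1 016 mm², y = 4 mm, Ī = 5418.7 mm⁴.
By symmetry the centroid is at mid-height, ȳ = 100 mm.
Transfer each piece to the centroidal x-axis using Ī + A·d² with d = y − 100:
  web: d = 0 mm → contributes +5 333 333 mm⁴
  top flange (beyond web): d = 96 mm → contributes +9 368 875 mm⁴
  bottom flange (beyond web): d = -96 mm → contributes +9 368 875 mm⁴
Total I = 24 071 083 mm⁴.
For the y-axis: x̄ = 41.764 mm.
Repeating about the centroidal y-axis gives I_y = 6 818 257 mm⁴.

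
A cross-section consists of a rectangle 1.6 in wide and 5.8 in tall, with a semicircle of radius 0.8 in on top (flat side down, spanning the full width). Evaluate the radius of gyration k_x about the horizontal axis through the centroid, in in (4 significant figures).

k_x ≈ 1.860 in

Break the section into simple shapes (no overlaps), measuring from the bottom-left corner of the bounding box.
Rectangular body: 1.6 × 5.8, A = 9.28 in², y = 2.9 in, Ī = 26.0149 in⁴.
Semicircular cap: semicircle r = 0.8, A = 1.00531 in², y = 6.13953 in, Ī = 0.0449565 in⁴.
Centroid: ȳ = ΣA·y / ΣA = 3.21664 in.
Transfer each piece to the horizontal axis through the centroid using Ī + A·d² with d = y − 3.21664:
  rectangular body: d = -0.316639 in → contributes +26.9453 in⁴
  semicircular cap: d = 2.92289 in → contributes +8.63361 in⁴
Total I = 35.579 in⁴.
Radius of gyration: k = √(I/A) = √(35.579 / 10.2853) = 1.85989 in.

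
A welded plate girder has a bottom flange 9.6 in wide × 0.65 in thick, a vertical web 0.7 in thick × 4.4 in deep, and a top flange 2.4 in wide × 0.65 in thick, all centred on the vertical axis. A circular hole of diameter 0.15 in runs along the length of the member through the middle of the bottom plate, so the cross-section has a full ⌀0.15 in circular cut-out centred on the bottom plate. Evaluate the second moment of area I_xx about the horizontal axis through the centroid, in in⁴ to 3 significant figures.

Decompose the section into non-overlapping parts with the origin at the bottom-left of its bounding rectangle.
Bottom plate: 9.6 × 0.65, A = 6.24 in², y = 0.325 in, Ī = 0.2197 in⁴.
Web plate: 0.7 × 4.4, A = 3.08 in², y = 2.85 in, Ī = 4.9691 in⁴.
Top plate: 2.4 × 0.65, A = 1.56 in², y = 5.375 in, Ī = 0.054925 in⁴.
Hole (subtracted): ⌀0.15, A = 0.017671 in², y = 0.325 in, Ī = 0.00002485 in⁴.
Centroid: ȳ = ΣA·y / ΣA = 1.7662 in.
Transfer each piece to the horizontal axis through the centroid using Ī + A·d² with d = y − 1.7662:
  bottom plate: d = -1.4412 in → contributes +13.181 in⁴
  web plate: d = 1.0838 in → contributes +8.5868 in⁴
  top plate: d = 3.6088 in → contributes +20.371 in⁴
  hole: d = -1.4412 in → contributes −0.03673 in⁴
Total I = 42.102 in⁴.

I_xx ≈ 42.1 in⁴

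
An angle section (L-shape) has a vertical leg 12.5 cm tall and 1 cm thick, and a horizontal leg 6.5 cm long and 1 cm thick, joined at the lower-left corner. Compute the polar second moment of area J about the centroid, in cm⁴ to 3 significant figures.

J ≈ 345 cm⁴

Break the section into simple shapes (no overlaps), measuring from the bottom-left corner of the bounding box.
Vertical leg: 1 × 12.5, A = 12.5 cm², y = 6.25 cm, Ī = 162.76 cm⁴.
Horizontal leg (remainder): 5.5 × 1, A = 5.5 cm², y = 0.5 cm, Ī = 0.45833 cm⁴.
Centroid: ȳ = ΣA·y / ΣA = 4.4931 cm.
Transfer each piece to the centroidal x-axis using Ī + A·d² with d = y − 4.4931:
  vertical leg: d = 1.7569 cm → contributes +201.35 cm⁴
  horizontal leg (remainder): d = -3.9931 cm → contributes +88.153 cm⁴
Total I = 289.5 cm⁴.
For the y-axis: x̄ = 1.4931 cm.
Repeating about the centroidal y-axis gives I_y = 55.249 cm⁴.
Polar second moment: J = I_x + I_y = 344.75 cm⁴.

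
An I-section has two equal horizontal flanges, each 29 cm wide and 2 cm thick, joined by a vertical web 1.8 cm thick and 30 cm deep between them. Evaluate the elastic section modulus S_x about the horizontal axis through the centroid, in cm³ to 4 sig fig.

S_x ≈ 1987 cm³

Treat the section as a set of non-overlapping primitives; coordinates are from the bounding-box lower-left.
Bottom flange: 29 × 2, A = 58 cm², y = 1 cm, Ī = 19.3333 cm⁴.
Web: 1.8 × 30, A = 54 cm², y = 17 cm, Ī = 4 050 cm⁴.
Top flange: 29 × 2, A = 58 cm², y = 33 cm, Ī = 19.3333 cm⁴.
By symmetry the centroid is at mid-height, ȳ = 17 cm.
Transfer each piece to the horizontal axis through the centroid using Ī + A·d² with d = y − 17:
  bottom flange: d = -16 cm → contributes +14867.3 cm⁴
  web: d = 0 cm → contributes +4 050 cm⁴
  top flange: d = 16 cm → contributes +14867.3 cm⁴
Total I = 33784.7 cm⁴.
Extreme fibre distance c = 17 cm; S = I/c = 1987.33 cm³.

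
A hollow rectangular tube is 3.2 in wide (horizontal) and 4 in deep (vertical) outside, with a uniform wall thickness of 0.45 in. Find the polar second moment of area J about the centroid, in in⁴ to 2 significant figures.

J ≈ 19 in⁴

Treat the section as a set of non-overlapping primitives; coordinates are from the bounding-box lower-left.
Outer rectangle: 3.2 × 4, A = 12.8 in², y = 2 in, Ī = 17.07 in⁴.
Inner void (subtracted): 2.3 × 3.1, A = 7.13 in², y = 2 in, Ī = 5.71 in⁴.
By symmetry the centroid is at mid-height, ȳ = 2 in.
All pieces are centred on the centroidal x-axis, so I = ΣĪ (holes subtracted) = 11.36 in⁴.
Repeating about the centroidal y-axis gives I_y = 7.78 in⁴.
Polar second moment: J = I_x + I_y = 19.14 in⁴.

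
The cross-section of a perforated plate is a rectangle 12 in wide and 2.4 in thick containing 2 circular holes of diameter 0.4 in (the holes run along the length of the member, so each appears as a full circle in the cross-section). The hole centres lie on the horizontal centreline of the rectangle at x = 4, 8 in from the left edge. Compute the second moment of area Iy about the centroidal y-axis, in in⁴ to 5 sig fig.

Iy ≈ 344.59 in⁴

Decompose the section into non-overlapping parts with the origin at the bottom-left of its bounding rectangle.
Plate: 12 × 2.4, A = 28.8 in², x = 6 in, Ī = 345.6 in⁴.
Hole 1 (subtracted): ⌀0.4, A = 0.1256637 in², x = 4 in, Ī = 0.001256637 in⁴.
Hole 2 (subtracted): ⌀0.4, A = 0.1256637 in², x = 8 in, Ī = 0.001256637 in⁴.
By symmetry the centroid is at mid-width, x̄ = 6 in.
Transfer each piece to the centroidal y-axis using Ī + A·d² with d = x − 6:
  plate: d = 0 in → contributes +345.6 in⁴
  hole 1: d = -2 in → contributes −0.5039115 in⁴
  hole 2: d = 2 in → contributes −0.5039115 in⁴
Total I = 344.5922 in⁴.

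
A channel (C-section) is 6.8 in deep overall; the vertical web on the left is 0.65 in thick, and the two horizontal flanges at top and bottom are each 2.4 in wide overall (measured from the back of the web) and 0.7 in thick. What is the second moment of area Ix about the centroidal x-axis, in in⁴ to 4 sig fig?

Break the section into simple shapes (no overlaps), measuring from the bottom-left corner of the bounding box.
Web: 0.65 × 6.8, A = 4.42 in², y = 3.4 in, Ī = 17.0317 in⁴.
Top flange (beyond web): 1.75 × 0.7, A = 1.225 in², y = 6.45 in, Ī = 0.0500208 in⁴.
Bottom flange (beyond web): 1.75 × 0.7, A = 1.225 in², y = 0.35 in, Ī = 0.0500208 in⁴.
By symmetry the centroid is at mid-height, ȳ = 3.4 in.
Transfer each piece to the centroidal x-axis using Ī + A·d² with d = y − 3.4:
  web: d = 0 in → contributes +17.0317 in⁴
  top flange (beyond web): d = 3.05 in → contributes +11.4456 in⁴
  bottom flange (beyond web): d = -3.05 in → contributes +11.4456 in⁴
Total I = 39.9229 in⁴.

Ix ≈ 39.92 in⁴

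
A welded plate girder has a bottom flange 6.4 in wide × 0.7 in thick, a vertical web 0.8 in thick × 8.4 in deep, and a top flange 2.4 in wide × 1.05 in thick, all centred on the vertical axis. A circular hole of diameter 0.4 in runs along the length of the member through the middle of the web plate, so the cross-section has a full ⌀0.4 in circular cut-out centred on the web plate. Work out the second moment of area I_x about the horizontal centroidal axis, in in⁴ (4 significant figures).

I_x ≈ 183.6 in⁴

Split into non-overlapping primitives; take the origin at the lower-left of the bounding box.
Bottom plate: 6.4 × 0.7, A = 4.48 in², y = 0.35 in, Ī = 0.182933 in⁴.
Web plate: 0.8 × 8.4, A = 6.72 in², y = 4.9 in, Ī = 39.5136 in⁴.
Top plate: 2.4 × 1.05, A = 2.52 in², y = 9.625 in, Ī = 0.231525 in⁴.
Hole (subtracted): ⌀0.4, A = 0.125664 in², y = 4.9 in, Ī = 0.00125664 in⁴.
Centroid: ȳ = ΣA·y / ΣA = 4.27643 in.
Transfer each piece to the horizontal centroidal axis using Ī + A·d² with d = y − 4.27643:
  bottom plate: d = -3.92643 in → contributes +69.2505 in⁴
  web plate: d = 0.623569 in → contributes +42.1266 in⁴
  top plate: d = 5.34857 in → contributes +72.3216 in⁴
  hole: d = 0.623569 in → contributes −0.0501194 in⁴
Total I = 183.649 in⁴.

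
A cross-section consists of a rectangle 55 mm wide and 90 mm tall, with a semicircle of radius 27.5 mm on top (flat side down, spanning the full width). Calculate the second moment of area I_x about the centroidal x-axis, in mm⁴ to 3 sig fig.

Split into non-overlapping primitives; take the origin at the lower-left of the bounding box.
Rectangular body: 55 × 90, A = 4 950 mm², y = 45 mm, Ī = 3 341 250 mm⁴.
Semicircular cap: semicircle r = 27.5, A = 1187.9 mm², y = 101.67 mm, Ī = 62 772 mm⁴.
Centroid: ȳ = ΣA·y / ΣA = 55.968 mm.
Transfer each piece to the centroidal x-axis using Ī + A·d² with d = y − 55.968:
  rectangular body: d = -10.968 mm → contributes +3 936 722 mm⁴
  semicircular cap: d = 45.703 mm → contributes +2 544 083 mm⁴
Total I = 6 480 805 mm⁴.

I_x ≈ 6.48 × 10⁶ mm⁴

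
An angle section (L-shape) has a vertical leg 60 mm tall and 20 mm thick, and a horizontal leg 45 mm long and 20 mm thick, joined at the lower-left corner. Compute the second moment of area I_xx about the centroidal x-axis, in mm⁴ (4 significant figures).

I_xx ≈ 5.178 × 10⁵ mm⁴

Split into non-overlapping primitives; take the origin at the lower-left of the bounding box.
Vertical leg: 20 × 60, A = 1 200 mm², y = 30 mm, Ī = 360 000 mm⁴.
Horizontal leg (remainder): 25 × 20, A = 500 mm², y = 10 mm, Ī = 16666.7 mm⁴.
Centroid: ȳ = ΣA·y / ΣA = 24.1176 mm.
Transfer each piece to the centroidal x-axis using Ī + A·d² with d = y − 24.1176:
  vertical leg: d = 5.88235 mm → contributes +401 522 mm⁴
  horizontal leg (remainder): d = -14.1176 mm → contributes +116 321 mm⁴
Total I = 517 843 mm⁴.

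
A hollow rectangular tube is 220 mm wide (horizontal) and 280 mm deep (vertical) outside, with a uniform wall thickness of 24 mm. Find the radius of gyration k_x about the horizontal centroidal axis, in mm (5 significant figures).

k_x ≈ 101.49 mm

Break the section into simple shapes (no overlaps), measuring from the bottom-left corner of the bounding box.
Outer rectangle: 220 × 280, A = 61 600 mm², y = 140 mm, Ī = 402 453 333 mm⁴.
Inner void (subtracted): 172 × 232, A = 39 904 mm², y = 140 mm, Ī = 178 982 741 mm⁴.
By symmetry the centroid is at mid-height, ȳ = 140 mm.
All pieces are centred on the horizontal centroidal axis, so I = ΣĪ (holes subtracted) = 223 470 592 mm⁴.
Radius of gyration: k = √(I/A) = √(223 470 592 / 21 696) = 101.4893 mm.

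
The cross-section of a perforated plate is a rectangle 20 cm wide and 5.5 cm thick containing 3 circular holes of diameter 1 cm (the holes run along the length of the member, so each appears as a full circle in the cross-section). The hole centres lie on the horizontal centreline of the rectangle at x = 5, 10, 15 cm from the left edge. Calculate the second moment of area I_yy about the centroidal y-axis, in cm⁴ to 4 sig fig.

I_yy ≈ 3627 cm⁴

Break the section into simple shapes (no overlaps), measuring from the bottom-left corner of the bounding box.
Plate: 20 × 5.5, A = 110 cm², x = 10 cm, Ī = 3666.67 cm⁴.
Hole 1 (subtracted): ⌀1, A = 0.785398 cm², x = 5 cm, Ī = 0.0490874 cm⁴.
Hole 2 (subtracted): ⌀1, A = 0.785398 cm², x = 10 cm, Ī = 0.0490874 cm⁴.
Hole 3 (subtracted): ⌀1, A = 0.785398 cm², x = 15 cm, Ī = 0.0490874 cm⁴.
By symmetry the centroid is at mid-width, x̄ = 10 cm.
Transfer each piece to the centroidal y-axis using Ī + A·d² with d = x − 10:
  plate: d = 0 cm → contributes +3666.67 cm⁴
  hole 1: d = -5 cm → contributes −19.684 cm⁴
  hole 2: d = 0 cm → contributes −0.0490874 cm⁴
  hole 3: d = 5 cm → contributes −19.684 cm⁴
Total I = 3627.25 cm⁴.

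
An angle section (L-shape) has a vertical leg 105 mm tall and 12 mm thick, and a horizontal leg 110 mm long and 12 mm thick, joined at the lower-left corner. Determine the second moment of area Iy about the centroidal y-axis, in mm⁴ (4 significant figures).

Iy ≈ 2.796 × 10⁶ mm⁴

Break the section into simple shapes (no overlaps), measuring from the bottom-left corner of the bounding box.
Vertical leg: 12 × 105, A = 1 260 mm², x = 6 mm, Ī = 15 120 mm⁴.
Horizontal leg (remainder): 98 × 12, A = 1 176 mm², x = 61 mm, Ī = 941 192 mm⁴.
Centroid: x̄ = ΣA·x / ΣA = 32.5517 mm.
Transfer each piece to the centroidal y-axis using Ī + A·d² with d = x − 32.5517:
  vertical leg: d = -26.5517 mm → contributes +903 413 mm⁴
  horizontal leg (remainder): d = 28.4483 mm → contributes +1 892 934 mm⁴
Total I = 2 796 346 mm⁴.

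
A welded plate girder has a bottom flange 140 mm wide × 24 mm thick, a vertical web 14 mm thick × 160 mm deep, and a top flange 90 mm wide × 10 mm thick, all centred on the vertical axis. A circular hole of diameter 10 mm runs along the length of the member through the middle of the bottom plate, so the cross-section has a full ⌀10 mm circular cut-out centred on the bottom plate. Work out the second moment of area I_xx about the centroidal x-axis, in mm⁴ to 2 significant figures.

Treat the section as a set of non-overlapping primitives; coordinates are from the bounding-box lower-left.
Bottom plate: 140 × 24, A = 3 360 mm², y = 12 mm, Ī = 161 280 mm⁴.
Web plate: 14 × 160, A = 2 240 mm², y = 104 mm, Ī = 4 778 667 mm⁴.
Top plate: 90 × 10, A = 900 mm², y = 189 mm, Ī = 7 500 mm⁴.
Hole (subtracted): ⌀10, A = 78.54 mm², y = 12 mm, Ī = 490.9 mm⁴.
Centroid: ȳ = ΣA·y / ΣA = 68.9 mm.
Transfer each piece to the centroidal x-axis using Ī + A·d² with d = y − 68.9:
  bottom plate: d = -56.9 mm → contributes +11 039 585 mm⁴
  web plate: d = 35.1 mm → contributes +7 538 396 mm⁴
  top plate: d = 120.1 mm → contributes +12 989 146 mm⁴
  hole: d = -56.9 mm → contributes −254 771 mm⁴
Total I = 31 312 355 mm⁴.

I_xx ≈ 3.1 × 10⁷ mm⁴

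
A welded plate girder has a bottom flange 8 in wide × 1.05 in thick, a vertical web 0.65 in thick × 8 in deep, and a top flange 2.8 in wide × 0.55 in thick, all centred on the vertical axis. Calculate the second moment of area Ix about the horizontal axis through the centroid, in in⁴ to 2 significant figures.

Ix ≈ 160 in⁴

Break the section into simple shapes (no overlaps), measuring from the bottom-left corner of the bounding box.
Bottom plate: 8 × 1.05, A = 8.4 in², y = 0.525 in, Ī = 0.7718 in⁴.
Web plate: 0.65 × 8, A = 5.2 in², y = 5.05 in, Ī = 27.73 in⁴.
Top plate: 2.8 × 0.55, A = 1.54 in², y = 9.325 in, Ī = 0.03882 in⁴.
Centroid: ȳ = ΣA·y / ΣA = 2.974 in.
Transfer each piece to the horizontal axis through the centroid using Ī + A·d² with d = y − 2.974:
  bottom plate: d = -2.449 in → contributes +51.16 in⁴
  web plate: d = 2.076 in → contributes +50.14 in⁴
  top plate: d = 6.351 in → contributes +62.15 in⁴
Total I = 163.5 in⁴.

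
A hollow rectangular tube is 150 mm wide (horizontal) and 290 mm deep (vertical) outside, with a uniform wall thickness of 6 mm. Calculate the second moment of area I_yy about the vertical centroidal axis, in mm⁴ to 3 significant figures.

Decompose the section into non-overlapping parts with the origin at the bottom-left of its bounding rectangle.
Outer rectangle: 150 × 290, A = 43 500 mm², x = 75 mm, Ī = 81 562 500 mm⁴.
Inner void (subtracted): 138 × 278, A = 38 364 mm², x = 75 mm, Ī = 60 883 668 mm⁴.
By symmetry the centroid is at mid-width, x̄ = 75 mm.
All pieces are centred on the vertical centroidal axis, so I = ΣĪ (holes subtracted) = 20 678 832 mm⁴.

I_yy ≈ 2.07 × 10⁷ mm⁴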